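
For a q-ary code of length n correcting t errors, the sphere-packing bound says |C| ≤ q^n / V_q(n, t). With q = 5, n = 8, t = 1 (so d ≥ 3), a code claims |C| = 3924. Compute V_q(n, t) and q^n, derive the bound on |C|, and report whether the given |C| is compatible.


V_q(n, t) = 33, q^n = 390625, Hamming bound = 11837, |C| = 3924 ≤ bound (satisfied).

Step 1: Compute V_q(n, t) = Σ_{j=0}^1 C(n, j) (q−1)^j.
  j = 0: C(8,0)·(4)^0 = 1·1 = 1.
  j = 1: C(8,1)·(4)^1 = 8·4 = 32.
  V_q(n, t) = 1 + 32 = 33.
Step 2: q^n = 5^8 = 390625.
Step 3: Hamming bound ⌊q^n / V_q(n,t)⌋ = ⌊390625/33⌋ = 11837.
Step 4: Compare |C| = 3924 to 11837: satisfied.
The claimed |C| lies below the Hamming bound.


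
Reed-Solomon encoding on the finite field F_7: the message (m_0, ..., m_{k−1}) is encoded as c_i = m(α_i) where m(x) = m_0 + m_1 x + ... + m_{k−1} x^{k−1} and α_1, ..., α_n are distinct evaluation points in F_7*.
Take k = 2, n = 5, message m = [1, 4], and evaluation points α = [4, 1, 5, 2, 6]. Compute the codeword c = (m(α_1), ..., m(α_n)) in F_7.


c = [3, 5, 0, 2, 4]

Message polynomial: m(x) = 1 + 4·x (mod 7).
For each evaluation point α_i, compute m(α_i) mod 7:
  α_1 = 4: Horner steps 4 → 3, so m(4) = 3.
  α_2 = 1: Horner steps 4 → 5, so m(1) = 5.
  α_3 = 5: Horner steps 4 → 0, so m(5) = 0.
  α_4 = 2: Horner steps 4 → 2, so m(2) = 2.
  α_5 = 6: Horner steps 4 → 4, so m(6) = 4.
Codeword c = [3, 5, 0, 2, 4] ∈ F_7^5.


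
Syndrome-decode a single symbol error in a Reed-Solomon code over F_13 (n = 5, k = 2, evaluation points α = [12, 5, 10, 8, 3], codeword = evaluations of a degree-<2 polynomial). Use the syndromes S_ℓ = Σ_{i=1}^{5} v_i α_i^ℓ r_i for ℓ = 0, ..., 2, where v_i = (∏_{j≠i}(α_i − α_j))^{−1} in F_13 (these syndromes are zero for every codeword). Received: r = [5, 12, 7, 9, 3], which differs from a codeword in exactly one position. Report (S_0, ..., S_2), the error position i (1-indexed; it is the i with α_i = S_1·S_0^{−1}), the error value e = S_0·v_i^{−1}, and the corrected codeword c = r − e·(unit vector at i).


S = (9, 1, 3), error at position 5, error magnitude e = 2, c = [5, 12, 7, 9, 1].

Step 1: column multipliers v_i = (∏_{j≠i}(α_i − α_j))^{−1} mod 13.
  i = 1 (α = 12): (12−5)(12−10)(12−8)(12−3) = 7·2·4·9 = 504 ≡ 10, so v_1 = 10^{−1} = 4 (mod 13).
  i = 2 (α = 5): (5−12)(5−10)(5−8)(5−3) = (−7)·(−5)·(−3)·2 = −210 ≡ 11, so v_2 = 11^{−1} = 6 (mod 13).
  i = 3 (α = 10): (10−12)(10−5)(10−8)(10−3) = (−2)·5·2·7 = −140 ≡ 3, so v_3 = 3^{−1} = 9 (mod 13).
  i = 4 (α = 8): (8−12)(8−5)(8−10)(8−3) = (−4)·3·(−2)·5 = 120 ≡ 3, so v_4 = 3^{−1} = 9 (mod 13).
  i = 5 (α = 3): (3−12)(3−5)(3−10)(3−8) = (−9)·(−2)·(−7)·(−5) = 630 ≡ 6, so v_5 = 6^{−1} = 11 (mod 13).
  v = [4, 6, 9, 9, 11].
Step 2: syndromes of r = [5, 12, 7, 9, 3] (all sums mod 13).
  S_0 = Σ v_i r_i = 4·5 + 6·12 + 9·7 + 9·9 + 11·3 = 269 ≡ 9.
  S_1 = Σ v_i α_i r_i = 4·12·5 + 6·5·12 + 9·10·7 + 9·8·9 + 11·3·3 = 1977 ≡ 1.
  α_i^2 mod 13 = [1, 12, 9, 12, 9].
  S_2 = Σ v_i α_i^2 r_i = 4·1·5 + 6·12·12 + 9·9·7 + 9·12·9 + 11·9·3 = 2720 ≡ 3.
  S = (9, 1, 3) ≠ 0, so r is not a codeword (an error is present).
Step 3: locate the error. For a single error e at position i, S_ℓ = v_i·e·α_i^ℓ, so α_err = S_1/S_0.
  S_0^{−1} = 9^{−1} = 3 (mod 13), so α_err = 1·3 = 3 ≡ 3 = α_5. Error position i = 5.
  Consistency check: S_2/S_1 = 3·1 = 3 ≡ 3 = α_err ✓ (single-error assumption holds).
Step 4: error magnitude e = S_0/v_5 = S_0·∏_{j≠5}(α_5 − α_j) = 9·6 = 54 ≡ 2 (mod 13).
Step 5: correct position 5: c_5 = r_5 − e = 3 − 2 ≡ 1 (mod 13). Hence c = [5, 12, 7, 9, 1].
  Check: interpolating c through the α_i gives m(x) = 4 + 12·x (degree < 2) with m(α_i) = c_i for every i, so c is indeed a codeword.


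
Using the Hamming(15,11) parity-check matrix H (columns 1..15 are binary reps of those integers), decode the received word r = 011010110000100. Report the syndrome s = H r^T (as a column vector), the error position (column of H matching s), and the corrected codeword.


s = (0, 1, 1, 0)^T, error position = 6, corrected codeword c = 011011110000100

Compute s = H r^T mod 2 one row at a time:
  s_1 = 1 + 0 + 0 + 0 + 0 + 1 + 0 + 0 = 2 ≡ 0 (mod 2).
  s_2 = 0 + 1 + 0 + 1 + 0 + 1 + 0 + 0 = 3 ≡ 1 (mod 2).
  s_3 = 1 + 1 + 0 + 1 + 0 + 0 + 0 + 0 = 3 ≡ 1 (mod 2).
  s_4 = 0 + 1 + 1 + 1 + 0 + 0 + 1 + 0 = 4 ≡ 0 (mod 2).
s = (0, 1, 1, 0)^T — this equals column 6 of H (binary 0110), so error is at position 6.
Correct: flip bit 6 of r = 011010110000100 to get c = 011011110000100.


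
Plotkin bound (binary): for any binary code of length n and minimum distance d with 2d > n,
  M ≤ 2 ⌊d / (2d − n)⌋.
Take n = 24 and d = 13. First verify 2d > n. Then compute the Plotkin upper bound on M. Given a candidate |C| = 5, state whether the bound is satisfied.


Plotkin bound M ≤ 12; given |C| = 5 ≤ bound (satisfied).

Check applicability: 2d = 26, n = 24.
2d − n = 2 > 0, so Plotkin applies.
Compute d/(2d−n) = 13/2 ≈ 6.5000.
⌊d/(2d−n)⌋ = 6.
Plotkin bound: M ≤ 2·6 = 12.
Given |C| = 5, check: satisfied.
This |C| is below the Plotkin bound.


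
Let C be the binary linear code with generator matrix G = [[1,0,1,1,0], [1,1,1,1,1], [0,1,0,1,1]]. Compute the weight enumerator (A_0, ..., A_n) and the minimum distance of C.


Weight distribution: A_0 = 1, A_1 = 1, A_2 = 2, A_3 = 2, A_4 = 1, A_5 = 1. Minimum distance d = 1.

Enumerate all 2^3 = 8 messages m ∈ F_2^3.
For each, compute codeword c = mG in F_2^5, then tally its weight.
  m = 000 → c = 00000, weight = 0.
  m = 100 → c = 10110, weight = 3.
  m = 010 → c = 11111, weight = 5.
  m = 110 → c = 01001, weight = 2.
  m = 001 → c = 01011, weight = 3.
  m = 101 → c = 11101, weight = 4.
  m = 011 → c = 10100, weight = 2.
  m = 111 → c = 00010, weight = 1.
Tally weights:
  weight 0: 1 codewords.
  weight 1: 1 codewords.
  weight 2: 2 codewords.
  weight 3: 2 codewords.
  weight 4: 1 codewords.
  weight 5: 1 codewords.
Minimum distance d = smallest w > 0 with A_w > 0 = 1.
Sanity: Σ A_w = 8 = 2^3 = 8 ✓.


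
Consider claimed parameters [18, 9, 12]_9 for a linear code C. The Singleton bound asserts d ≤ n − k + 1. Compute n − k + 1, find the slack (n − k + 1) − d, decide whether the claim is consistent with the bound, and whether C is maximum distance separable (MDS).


Singleton RHS = n − k + 1 = 10, slack = -2, bound violated (no such code; not MDS).

Singleton bound: d ≤ n − k + 1.
Here n = 18, k = 9, so n − k + 1 = 10.
Given d = 12, check d ≤ 10: NO.
Slack = (n − k + 1) − d = -2.
The slack is negative: d = 12 exceeds n − k + 1 = 10 by 2, so the Singleton bound is violated and no linear [18, 9, 12]_9 code can exist. In particular it is not MDS (MDS requires d = n − k + 1 exactly).
Description: the claimed parameters are [18, 9, 12]_9; such a code would be impossible (violates the Singleton bound).


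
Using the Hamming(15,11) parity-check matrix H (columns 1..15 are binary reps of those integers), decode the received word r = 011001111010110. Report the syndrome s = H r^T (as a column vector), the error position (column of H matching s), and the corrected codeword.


s = (1, 0, 0, 1)^T, error position = 9, corrected codeword c = 011001110010110

Compute s = H r^T mod 2 one row at a time:
  s_1 = 1 + 1 + 0 + 1 + 0 + 1 + 1 + 0 = 5 ≡ 1 (mod 2).
  s_2 = 0 + 0 + 1 + 1 + 0 + 1 + 1 + 0 = 4 ≡ 0 (mod 2).
  s_3 = 1 + 1 + 1 + 1 + 0 + 1 + 1 + 0 = 6 ≡ 0 (mod 2).
  s_4 = 0 + 1 + 0 + 1 + 1 + 1 + 1 + 0 = 5 ≡ 1 (mod 2).
s = (1, 0, 0, 1)^T — this equals column 9 of H (binary 1001), so error is at position 9.
Correct: flip bit 9 of r = 011001111010110 to get c = 011001110010110.


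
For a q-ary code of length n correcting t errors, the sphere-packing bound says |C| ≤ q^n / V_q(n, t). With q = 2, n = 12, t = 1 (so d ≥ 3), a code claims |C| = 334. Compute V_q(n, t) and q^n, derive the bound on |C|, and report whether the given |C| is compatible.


V_q(n, t) = 13, q^n = 4096, Hamming bound = 315, |C| = 334 > bound (violated).

Step 1: Compute V_q(n, t) = Σ_{j=0}^1 C(n, j) (q−1)^j.
  j = 0: C(12,0)·(1)^0 = 1·1 = 1.
  j = 1: C(12,1)·(1)^1 = 12·1 = 12.
  V_q(n, t) = 1 + 12 = 13.
Step 2: q^n = 2^12 = 4096.
Step 3: Hamming bound ⌊q^n / V_q(n,t)⌋ = ⌊4096/13⌋ = 315.
Step 4: Compare |C| = 334 to 315: violated.
The claimed |C| lies above the Hamming bound, so no 2-ary code of length 12 with d ≥ 3 can have 334 codewords.


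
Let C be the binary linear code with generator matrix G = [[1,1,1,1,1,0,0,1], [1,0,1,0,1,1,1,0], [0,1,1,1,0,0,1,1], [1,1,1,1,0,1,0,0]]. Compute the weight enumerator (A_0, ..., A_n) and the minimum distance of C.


Weight distribution: A_0 = 1, A_2 = 1, A_3 = 4, A_4 = 3, A_5 = 4, A_6 = 3. Minimum distance d = 2.

Enumerate all 2^4 = 16 messages m ∈ F_2^4.
For each, compute codeword c = mG in F_2^8, then tally its weight.
  m = 0000 → c = 00000000, weight = 0.
  m = 1000 → c = 11111001, weight = 6.
  m = 0100 → c = 10101110, weight = 5.
  m = 1100 → c = 01010111, weight = 5.
  m = 0010 → c = 01110011, weight = 5.
  m = 1010 → c = 10001010, weight = 3.
  m = 0110 → c = 11011101, weight = 6.
  m = 1110 → c = 00100100, weight = 2.
  m = 0001 → c = 11110100, weight = 5.
  m = 1001 → c = 00001101, weight = 3.
  m = 0101 → c = 01011010, weight = 4.
  m = 1101 → c = 10100011, weight = 4.
  m = 0011 → c = 10000111, weight = 4.
  m = 1011 → c = 01111110, weight = 6.
  m = 0111 → c = 00101001, weight = 3.
  m = 1111 → c = 11010000, weight = 3.
Tally weights:
  weight 0: 1 codewords.
  weight 2: 1 codewords.
  weight 3: 4 codewords.
  weight 4: 3 codewords.
  weight 5: 4 codewords.
  weight 6: 3 codewords.
Minimum distance d = smallest w > 0 with A_w > 0 = 2.
Sanity: Σ A_w = 16 = 2^4 = 16 ✓.


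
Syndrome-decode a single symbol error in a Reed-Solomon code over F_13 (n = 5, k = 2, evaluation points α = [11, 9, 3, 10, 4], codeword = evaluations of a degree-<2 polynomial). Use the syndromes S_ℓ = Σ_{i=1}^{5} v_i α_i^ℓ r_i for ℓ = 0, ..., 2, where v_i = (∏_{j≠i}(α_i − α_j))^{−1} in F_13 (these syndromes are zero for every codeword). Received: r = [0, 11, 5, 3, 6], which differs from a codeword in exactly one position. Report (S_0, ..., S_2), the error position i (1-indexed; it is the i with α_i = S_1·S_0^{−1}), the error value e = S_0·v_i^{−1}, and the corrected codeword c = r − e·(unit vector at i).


S = (3, 4, 1), error at position 4, error magnitude e = 4, c = [0, 11, 5, 12, 6].

Step 1: column multipliers v_i = (∏_{j≠i}(α_i − α_j))^{−1} mod 13.
  i = 1 (α = 11): (11−9)(11−3)(11−10)(11−4) = 2·8·1·7 = 112 ≡ 8, so v_1 = 8^{−1} = 5 (mod 13).
  i = 2 (α = 9): (9−11)(9−3)(9−10)(9−4) = (−2)·6·(−1)·5 = 60 ≡ 8, so v_2 = 8^{−1} = 5 (mod 13).
  i = 3 (α = 3): (3−11)(3−9)(3−10)(3−4) = (−8)·(−6)·(−7)·(−1) = 336 ≡ 11, so v_3 = 11^{−1} = 6 (mod 13).
  i = 4 (α = 10): (10−11)(10−9)(10−3)(10−4) = (−1)·1·7·6 = −42 ≡ 10, so v_4 = 10^{−1} = 4 (mod 13).
  i = 5 (α = 4): (4−11)(4−9)(4−3)(4−10) = (−7)·(−5)·1·(−6) = −210 ≡ 11, so v_5 = 11^{−1} = 6 (mod 13).
  v = [5, 5, 6, 4, 6].
Step 2: syndromes of r = [0, 11, 5, 3, 6] (all sums mod 13).
  S_0 = Σ v_i r_i = 5·0 + 5·11 + 6·5 + 4·3 + 6·6 = 133 ≡ 3.
  S_1 = Σ v_i α_i r_i = 5·11·0 + 5·9·11 + 6·3·5 + 4·10·3 + 6·4·6 = 849 ≡ 4.
  α_i^2 mod 13 = [4, 3, 9, 9, 3].
  S_2 = Σ v_i α_i^2 r_i = 5·4·0 + 5·3·11 + 6·9·5 + 4·9·3 + 6·3·6 = 651 ≡ 1.
  S = (3, 4, 1) ≠ 0, so r is not a codeword (an error is present).
Step 3: locate the error. For a single error e at position i, S_ℓ = v_i·e·α_i^ℓ, so α_err = S_1/S_0.
  S_0^{−1} = 3^{−1} = 9 (mod 13), so α_err = 4·9 = 36 ≡ 10 = α_4. Error position i = 4.
  Consistency check: S_2/S_1 = 1·10 = 10 ≡ 10 = α_err ✓ (single-error assumption holds).
Step 4: error magnitude e = S_0/v_4 = S_0·∏_{j≠4}(α_4 − α_j) = 3·10 = 30 ≡ 4 (mod 13).
Step 5: correct position 4: c_4 = r_4 − e = 3 − 4 ≡ 12 (mod 13). Hence c = [0, 11, 5, 12, 6].
  Check: interpolating c through the α_i gives m(x) = 2 + 1·x (degree < 2) with m(α_i) = c_i for every i, so c is indeed a codeword.


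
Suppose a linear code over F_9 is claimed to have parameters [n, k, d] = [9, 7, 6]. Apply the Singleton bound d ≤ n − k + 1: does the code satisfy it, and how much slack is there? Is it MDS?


Singleton RHS = n − k + 1 = 3, slack = -3, bound violated (no such code; not MDS).

Singleton bound: d ≤ n − k + 1.
Here n = 9, k = 7, so n − k + 1 = 3.
Given d = 6, check d ≤ 3: NO.
Slack = (n − k + 1) − d = -3.
The slack is negative: d = 6 exceeds n − k + 1 = 3 by 3, so the Singleton bound is violated and no linear [9, 7, 6]_9 code can exist. In particular it is not MDS (MDS requires d = n − k + 1 exactly).
Description: the claimed parameters are [9, 7, 6]_9; such a code would be impossible (violates the Singleton bound).


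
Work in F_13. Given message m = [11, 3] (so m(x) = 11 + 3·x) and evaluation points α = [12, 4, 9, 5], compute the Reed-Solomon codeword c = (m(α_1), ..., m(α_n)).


c = [8, 10, 12, 0]

Message polynomial: m(x) = 11 + 3·x (mod 13).
For each evaluation point α_i, compute m(α_i) mod 13:
  α_1 = 12: Horner steps 3 → 8, so m(12) = 8.
  α_2 = 4: Horner steps 3 → 10, so m(4) = 10.
  α_3 = 9: Horner steps 3 → 12, so m(9) = 12.
  α_4 = 5: Horner steps 3 → 0, so m(5) = 0.
Codeword c = [8, 10, 12, 0] ∈ F_13^4.


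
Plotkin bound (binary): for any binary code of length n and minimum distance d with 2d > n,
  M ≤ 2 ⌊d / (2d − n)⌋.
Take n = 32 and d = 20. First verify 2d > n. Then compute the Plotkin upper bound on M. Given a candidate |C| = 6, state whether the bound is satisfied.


Plotkin bound M ≤ 4; given |C| = 6 > bound (violated).

Check applicability: 2d = 40, n = 32.
2d − n = 8 > 0, so Plotkin applies.
Compute d/(2d−n) = 20/8 ≈ 2.5000.
⌊d/(2d−n)⌋ = 2.
Plotkin bound: M ≤ 2·2 = 4.
Given |C| = 6, check: VIOLATED.
This |C| is above the Plotkin bound, so no binary code with n = 32, d = 20 and 6 codewords exists.


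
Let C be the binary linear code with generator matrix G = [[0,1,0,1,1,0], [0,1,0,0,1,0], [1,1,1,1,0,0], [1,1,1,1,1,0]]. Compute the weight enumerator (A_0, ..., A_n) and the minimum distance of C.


Weight distribution: A_0 = 1, A_1 = 3, A_2 = 4, A_3 = 4, A_4 = 3, A_5 = 1. Minimum distance d = 1.

Enumerate all 2^4 = 16 messages m ∈ F_2^4.
For each, compute codeword c = mG in F_2^6, then tally its weight.
  m = 0000 → c = 000000, weight = 0.
  m = 1000 → c = 010110, weight = 3.
  m = 0100 → c = 010010, weight = 2.
  m = 1100 → c = 000100, weight = 1.
  m = 0010 → c = 111100, weight = 4.
  m = 1010 → c = 101010, weight = 3.
  m = 0110 → c = 101110, weight = 4.
  m = 1110 → c = 111000, weight = 3.
  m = 0001 → c = 111110, weight = 5.
  m = 1001 → c = 101000, weight = 2.
  m = 0101 → c = 101100, weight = 3.
  m = 1101 → c = 111010, weight = 4.
  m = 0011 → c = 000010, weight = 1.
  m = 1011 → c = 010100, weight = 2.
  m = 0111 → c = 010000, weight = 1.
  m = 1111 → c = 000110, weight = 2.
Tally weights:
  weight 0: 1 codewords.
  weight 1: 3 codewords.
  weight 2: 4 codewords.
  weight 3: 4 codewords.
  weight 4: 3 codewords.
  weight 5: 1 codewords.
Minimum distance d = smallest w > 0 with A_w > 0 = 1.
Sanity: Σ A_w = 16 = 2^4 = 16 ✓.


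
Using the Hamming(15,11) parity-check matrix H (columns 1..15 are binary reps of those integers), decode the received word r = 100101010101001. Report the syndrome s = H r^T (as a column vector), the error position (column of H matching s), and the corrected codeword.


s = (0, 0, 1, 0)^T, error position = 2, corrected codeword c = 110101010101001

Compute s = H r^T mod 2 one row at a time:
  s_1 = 1 + 0 + 1 + 0 + 1 + 0 + 0 + 1 = 4 ≡ 0 (mod 2).
  s_2 = 1 + 0 + 1 + 0 + 1 + 0 + 0 + 1 = 4 ≡ 0 (mod 2).
  s_3 = 0 + 0 + 1 + 0 + 1 + 0 + 0 + 1 = 3 ≡ 1 (mod 2).
  s_4 = 1 + 0 + 0 + 0 + 0 + 0 + 0 + 1 = 2 ≡ 0 (mod 2).
s = (0, 0, 1, 0)^T — this equals column 2 of H (binary 0010), so error is at position 2.
Correct: flip bit 2 of r = 100101010101001 to get c = 110101010101001.


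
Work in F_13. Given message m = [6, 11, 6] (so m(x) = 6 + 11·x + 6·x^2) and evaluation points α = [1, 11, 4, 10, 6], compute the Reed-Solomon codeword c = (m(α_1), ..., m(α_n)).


c = [10, 8, 3, 1, 2]

Message polynomial: m(x) = 6 + 11·x + 6·x^2 (mod 13).
For each evaluation point α_i, compute m(α_i) mod 13:
  α_1 = 1: Horner steps 6 → 4 → 10, so m(1) = 10.
  α_2 = 11: Horner steps 6 → 12 → 8, so m(11) = 8.
  α_3 = 4: Horner steps 6 → 9 → 3, so m(4) = 3.
  α_4 = 10: Horner steps 6 → 6 → 1, so m(10) = 1.
  α_5 = 6: Horner steps 6 → 8 → 2, so m(6) = 2.
Codeword c = [10, 8, 3, 1, 2] ∈ F_13^5.


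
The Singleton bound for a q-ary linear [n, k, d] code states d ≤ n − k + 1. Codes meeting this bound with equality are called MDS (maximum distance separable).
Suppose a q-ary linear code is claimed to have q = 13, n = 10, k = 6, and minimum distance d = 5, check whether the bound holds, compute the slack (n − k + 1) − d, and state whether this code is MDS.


Singleton RHS = n − k + 1 = 5, slack = 0, bound satisfied, MDS.

Singleton bound: d ≤ n − k + 1.
Here n = 10, k = 6, so n − k + 1 = 5.
Given d = 5, check d ≤ 5: YES.
Slack = (n − k + 1) − d = 0.
The code is MDS (slack = 0).
Description: the claimed parameters are [10, 6, 5]_13; such a code would be MDS (meets Singleton bound).


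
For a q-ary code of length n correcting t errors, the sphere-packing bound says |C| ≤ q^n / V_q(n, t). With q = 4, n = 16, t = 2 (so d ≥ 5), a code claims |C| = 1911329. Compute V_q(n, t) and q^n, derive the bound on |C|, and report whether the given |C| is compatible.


V_q(n, t) = 1129, q^n = 4294967296, Hamming bound = 3804222, |C| = 1911329 ≤ bound (satisfied).

Step 1: Compute V_q(n, t) = Σ_{j=0}^2 C(n, j) (q−1)^j.
  j = 0: C(16,0)·(3)^0 = 1·1 = 1.
  j = 1: C(16,1)·(3)^1 = 16·3 = 48.
  j = 2: C(16,2)·(3)^2 = 120·9 = 1080.
  V_q(n, t) = 1 + 48 + 1080 = 1129.
Step 2: q^n = 4^16 = 4294967296.
Step 3: Hamming bound ⌊q^n / V_q(n,t)⌋ = ⌊4294967296/1129⌋ = 3804222.
Step 4: Compare |C| = 1911329 to 3804222: satisfied.
The claimed |C| lies below the Hamming bound.


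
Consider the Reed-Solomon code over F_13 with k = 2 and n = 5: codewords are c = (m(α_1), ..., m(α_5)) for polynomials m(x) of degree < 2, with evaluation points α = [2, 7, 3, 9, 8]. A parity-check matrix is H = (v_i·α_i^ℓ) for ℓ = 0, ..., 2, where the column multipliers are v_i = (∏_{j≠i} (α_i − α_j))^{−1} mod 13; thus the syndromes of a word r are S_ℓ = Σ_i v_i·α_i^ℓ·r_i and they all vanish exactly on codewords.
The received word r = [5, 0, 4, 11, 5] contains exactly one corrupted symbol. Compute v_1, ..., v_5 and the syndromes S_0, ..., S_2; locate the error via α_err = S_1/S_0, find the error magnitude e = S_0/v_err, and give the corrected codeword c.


S = (5, 1, 8), error at position 5, error magnitude e = 6, c = [5, 0, 4, 11, 12].

Step 1: column multipliers v_i = (∏_{j≠i}(α_i − α_j))^{−1} mod 13.
  i = 1 (α = 2): (2−7)(2−3)(2−9)(2−8) = (−5)·(−1)·(−7)·(−6) = 210 ≡ 2, so v_1 = 2^{−1} = 7 (mod 13).
  i = 2 (α = 7): (7−2)(7−3)(7−9)(7−8) = 5·4·(−2)·(−1) = 40 ≡ 1, so v_2 = 1^{−1} = 1 (mod 13).
  i = 3 (α = 3): (3−2)(3−7)(3−9)(3−8) = 1·(−4)·(−6)·(−5) = −120 ≡ 10, so v_3 = 10^{−1} = 4 (mod 13).
  i = 4 (α = 9): (9−2)(9−7)(9−3)(9−8) = 7·2·6·1 = 84 ≡ 6, so v_4 = 6^{−1} = 11 (mod 13).
  i = 5 (α = 8): (8−2)(8−7)(8−3)(8−9) = 6·1·5·(−1) = −30 ≡ 9, so v_5 = 9^{−1} = 3 (mod 13).
  v = [7, 1, 4, 11, 3].
Step 2: syndromes of r = [5, 0, 4, 11, 5] (all sums mod 13).
  S_0 = Σ v_i r_i = 7·5 + 1·0 + 4·4 + 11·11 + 3·5 = 187 ≡ 5.
  S_1 = Σ v_i α_i r_i = 7·2·5 + 1·7·0 + 4·3·4 + 11·9·11 + 3·8·5 = 1327 ≡ 1.
  α_i^2 mod 13 = [4, 10, 9, 3, 12].
  S_2 = Σ v_i α_i^2 r_i = 7·4·5 + 1·10·0 + 4·9·4 + 11·3·11 + 3·12·5 = 827 ≡ 8.
  S = (5, 1, 8) ≠ 0, so r is not a codeword (an error is present).
Step 3: locate the error. For a single error e at position i, S_ℓ = v_i·e·α_i^ℓ, so α_err = S_1/S_0.
  S_0^{−1} = 5^{−1} = 8 (mod 13), so α_err = 1·8 = 8 ≡ 8 = α_5. Error position i = 5.
  Consistency check: S_2/S_1 = 8·1 = 8 ≡ 8 = α_err ✓ (single-error assumption holds).
Step 4: error magnitude e = S_0/v_5 = S_0·∏_{j≠5}(α_5 − α_j) = 5·9 = 45 ≡ 6 (mod 13).
Step 5: correct position 5: c_5 = r_5 − e = 5 − 6 ≡ 12 (mod 13). Hence c = [5, 0, 4, 11, 12].
  Check: interpolating c through the α_i gives m(x) = 7 + 12·x (degree < 2) with m(α_i) = c_i for every i, so c is indeed a codeword.


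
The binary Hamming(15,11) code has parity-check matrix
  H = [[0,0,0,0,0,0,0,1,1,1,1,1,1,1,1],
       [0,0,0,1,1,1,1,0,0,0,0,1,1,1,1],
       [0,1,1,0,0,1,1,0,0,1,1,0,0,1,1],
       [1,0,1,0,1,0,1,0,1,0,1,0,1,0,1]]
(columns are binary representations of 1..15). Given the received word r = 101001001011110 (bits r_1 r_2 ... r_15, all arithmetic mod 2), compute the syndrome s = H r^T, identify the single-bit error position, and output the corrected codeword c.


s = (1, 0, 0, 1)^T, error position = 9, corrected codeword c = 101001000011110

Compute s = H r^T mod 2 one row at a time:
  s_1 = 0 + 1 + 0 + 1 + 1 + 1 + 1 + 0 = 5 ≡ 1 (mod 2).
  s_2 = 0 + 0 + 1 + 0 + 1 + 1 + 1 + 0 = 4 ≡ 0 (mod 2).
  s_3 = 0 + 1 + 1 + 0 + 0 + 1 + 1 + 0 = 4 ≡ 0 (mod 2).
  s_4 = 1 + 1 + 0 + 0 + 1 + 1 + 1 + 0 = 5 ≡ 1 (mod 2).
s = (1, 0, 0, 1)^T — this equals column 9 of H (binary 1001), so error is at position 9.
Correct: flip bit 9 of r = 101001001011110 to get c = 101001000011110.


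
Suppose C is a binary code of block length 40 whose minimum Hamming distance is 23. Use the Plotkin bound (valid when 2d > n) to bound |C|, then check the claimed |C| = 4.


Plotkin bound M ≤ 6; given |C| = 4 ≤ bound (satisfied).

Check applicability: 2d = 46, n = 40.
2d − n = 6 > 0, so Plotkin applies.
Compute d/(2d−n) = 23/6 ≈ 3.8333.
⌊d/(2d−n)⌋ = 3.
Plotkin bound: M ≤ 2·3 = 6.
Given |C| = 4, check: satisfied.
This |C| is below the Plotkin bound.


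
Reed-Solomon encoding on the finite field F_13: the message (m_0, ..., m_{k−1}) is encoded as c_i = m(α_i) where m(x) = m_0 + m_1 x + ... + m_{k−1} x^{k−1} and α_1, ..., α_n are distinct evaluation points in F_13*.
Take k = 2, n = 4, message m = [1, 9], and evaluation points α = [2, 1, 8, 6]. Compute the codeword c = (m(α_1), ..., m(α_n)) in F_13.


c = [6, 10, 8, 3]

Message polynomial: m(x) = 1 + 9·x (mod 13).
For each evaluation point α_i, compute m(α_i) mod 13:
  α_1 = 2: Horner steps 9 → 6, so m(2) = 6.
  α_2 = 1: Horner steps 9 → 10, so m(1) = 10.
  α_3 = 8: Horner steps 9 → 8, so m(8) = 8.
  α_4 = 6: Horner steps 9 → 3, so m(6) = 3.
Codeword c = [6, 10, 8, 3] ∈ F_13^4.


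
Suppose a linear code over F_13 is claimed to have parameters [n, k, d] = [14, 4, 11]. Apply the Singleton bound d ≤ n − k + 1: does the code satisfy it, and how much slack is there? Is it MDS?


Singleton RHS = n − k + 1 = 11, slack = 0, bound satisfied, MDS.

Singleton bound: d ≤ n − k + 1.
Here n = 14, k = 4, so n − k + 1 = 11.
Given d = 11, check d ≤ 11: YES.
Slack = (n − k + 1) − d = 0.
The code is MDS (slack = 0).
Description: the claimed parameters are [14, 4, 11]_13; such a code would be MDS (meets Singleton bound).


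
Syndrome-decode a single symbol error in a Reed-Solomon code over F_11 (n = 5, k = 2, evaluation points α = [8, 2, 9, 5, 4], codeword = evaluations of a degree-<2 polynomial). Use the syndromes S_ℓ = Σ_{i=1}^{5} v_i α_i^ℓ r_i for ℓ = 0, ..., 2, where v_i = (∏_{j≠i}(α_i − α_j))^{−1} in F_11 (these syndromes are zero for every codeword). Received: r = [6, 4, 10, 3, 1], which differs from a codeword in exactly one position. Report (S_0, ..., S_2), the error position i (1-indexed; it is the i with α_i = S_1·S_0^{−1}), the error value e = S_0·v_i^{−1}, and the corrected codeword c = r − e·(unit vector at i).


S = (3, 4, 9), error at position 4, error magnitude e = 9, c = [6, 4, 10, 5, 1].

Step 1: column multipliers v_i = (∏_{j≠i}(α_i − α_j))^{−1} mod 11.
  i = 1 (α = 8): (8−2)(8−9)(8−5)(8−4) = 6·(−1)·3·4 = −72 ≡ 5, so v_1 = 5^{−1} = 9 (mod 11).
  i = 2 (α = 2): (2−8)(2−9)(2−5)(2−4) = (−6)·(−7)·(−3)·(−2) = 252 ≡ 10, so v_2 = 10^{−1} = 10 (mod 11).
  i = 3 (α = 9): (9−8)(9−2)(9−5)(9−4) = 1·7·4·5 = 140 ≡ 8, so v_3 = 8^{−1} = 7 (mod 11).
  i = 4 (α = 5): (5−8)(5−2)(5−9)(5−4) = (−3)·3·(−4)·1 = 36 ≡ 3, so v_4 = 3^{−1} = 4 (mod 11).
  i = 5 (α = 4): (4−8)(4−2)(4−9)(4−5) = (−4)·2·(−5)·(−1) = −40 ≡ 4, so v_5 = 4^{−1} = 3 (mod 11).
  v = [9, 10, 7, 4, 3].
Step 2: syndromes of r = [6, 4, 10, 3, 1] (all sums mod 11).
  S_0 = Σ v_i r_i = 9·6 + 10·4 + 7·10 + 4·3 + 3·1 = 179 ≡ 3.
  S_1 = Σ v_i α_i r_i = 9·8·6 + 10·2·4 + 7·9·10 + 4·5·3 + 3·4·1 = 1214 ≡ 4.
  α_i^2 mod 11 = [9, 4, 4, 3, 5].
  S_2 = Σ v_i α_i^2 r_i = 9·9·6 + 10·4·4 + 7·4·10 + 4·3·3 + 3·5·1 = 977 ≡ 9.
  S = (3, 4, 9) ≠ 0, so r is not a codeword (an error is present).
Step 3: locate the error. For a single error e at position i, S_ℓ = v_i·e·α_i^ℓ, so α_err = S_1/S_0.
  S_0^{−1} = 3^{−1} = 4 (mod 11), so α_err = 4·4 = 16 ≡ 5 = α_4. Error position i = 4.
  Consistency check: S_2/S_1 = 9·3 = 27 ≡ 5 = α_err ✓ (single-error assumption holds).
Step 4: error magnitude e = S_0/v_4 = S_0·∏_{j≠4}(α_4 − α_j) = 3·3 = 9 ≡ 9 (mod 11).
Step 5: correct position 4: c_4 = r_4 − e = 3 − 9 ≡ 5 (mod 11). Hence c = [6, 4, 10, 5, 1].
  Check: interpolating c through the α_i gives m(x) = 7 + 4·x (degree < 2) with m(α_i) = c_i for every i, so c is indeed a codeword.


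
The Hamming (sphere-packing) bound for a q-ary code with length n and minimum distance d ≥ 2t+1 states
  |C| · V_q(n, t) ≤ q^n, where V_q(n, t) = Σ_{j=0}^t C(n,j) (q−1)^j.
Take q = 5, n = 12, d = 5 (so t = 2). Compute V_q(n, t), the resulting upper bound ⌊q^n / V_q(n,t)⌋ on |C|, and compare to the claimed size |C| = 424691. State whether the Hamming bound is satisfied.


V_q(n, t) = 1105, q^n = 244140625, Hamming bound = 220941, |C| = 424691 > bound (violated).

Step 1: Compute V_q(n, t) = Σ_{j=0}^2 C(n, j) (q−1)^j.
  j = 0: C(12,0)·(4)^0 = 1·1 = 1.
  j = 1: C(12,1)·(4)^1 = 12·4 = 48.
  j = 2: C(12,2)·(4)^2 = 66·16 = 1056.
  V_q(n, t) = 1 + 48 + 1056 = 1105.
Step 2: q^n = 5^12 = 244140625.
Step 3: Hamming bound ⌊q^n / V_q(n,t)⌋ = ⌊244140625/1105⌋ = 220941.
Step 4: Compare |C| = 424691 to 220941: violated.
The claimed |C| lies above the Hamming bound, so no 5-ary code of length 12 with d ≥ 5 can have 424691 codewords.


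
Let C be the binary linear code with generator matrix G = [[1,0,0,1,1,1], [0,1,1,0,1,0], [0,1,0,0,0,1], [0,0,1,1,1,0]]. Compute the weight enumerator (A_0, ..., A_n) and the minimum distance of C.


Weight distribution: A_0 = 1, A_2 = 4, A_3 = 6, A_4 = 3, A_5 = 2. Minimum distance d = 2.

Enumerate all 2^4 = 16 messages m ∈ F_2^4.
For each, compute codeword c = mG in F_2^6, then tally its weight.
  m = 0000 → c = 000000, weight = 0.
  m = 1000 → c = 100111, weight = 4.
  m = 0100 → c = 011010, weight = 3.
  m = 1100 → c = 111101, weight = 5.
  m = 0010 → c = 010001, weight = 2.
  m = 1010 → c = 110110, weight = 4.
  m = 0110 → c = 001011, weight = 3.
  m = 1110 → c = 101100, weight = 3.
  m = 0001 → c = 001110, weight = 3.
  m = 1001 → c = 101001, weight = 3.
  m = 0101 → c = 010100, weight = 2.
  m = 1101 → c = 110011, weight = 4.
  m = 0011 → c = 011111, weight = 5.
  m = 1011 → c = 111000, weight = 3.
  m = 0111 → c = 000101, weight = 2.
  m = 1111 → c = 100010, weight = 2.
Tally weights:
  weight 0: 1 codewords.
  weight 2: 4 codewords.
  weight 3: 6 codewords.
  weight 4: 3 codewords.
  weight 5: 2 codewords.
Minimum distance d = smallest w > 0 with A_w > 0 = 2.
Sanity: Σ A_w = 16 = 2^4 = 16 ✓.


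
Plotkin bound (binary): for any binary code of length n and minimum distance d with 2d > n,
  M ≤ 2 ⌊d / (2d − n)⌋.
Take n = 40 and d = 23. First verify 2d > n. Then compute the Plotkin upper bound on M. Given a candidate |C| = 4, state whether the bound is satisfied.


Plotkin bound M ≤ 6; given |C| = 4 ≤ bound (satisfied).

Check applicability: 2d = 46, n = 40.
2d − n = 6 > 0, so Plotkin applies.
Compute d/(2d−n) = 23/6 ≈ 3.8333.
⌊d/(2d−n)⌋ = 3.
Plotkin bound: M ≤ 2·3 = 6.
Given |C| = 4, check: satisfied.
This |C| is below the Plotkin bound.


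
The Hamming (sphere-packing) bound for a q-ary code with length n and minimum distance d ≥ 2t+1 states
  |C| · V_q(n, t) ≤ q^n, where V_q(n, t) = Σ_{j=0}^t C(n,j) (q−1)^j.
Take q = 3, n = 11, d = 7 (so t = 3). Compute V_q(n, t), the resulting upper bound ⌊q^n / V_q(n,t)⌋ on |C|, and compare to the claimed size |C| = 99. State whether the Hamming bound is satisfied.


V_q(n, t) = 1563, q^n = 177147, Hamming bound = 113, |C| = 99 ≤ bound (satisfied).

Step 1: Compute V_q(n, t) = Σ_{j=0}^3 C(n, j) (q−1)^j.
  j = 0: C(11,0)·(2)^0 = 1·1 = 1.
  j = 1: C(11,1)·(2)^1 = 11·2 = 22.
  j = 2: C(11,2)·(2)^2 = 55·4 = 220.
  j = 3: C(11,3)·(2)^3 = 165·8 = 1320.
  V_q(n, t) = 1 + 22 + 220 + 1320 = 1563.
Step 2: q^n = 3^11 = 177147.
Step 3: Hamming bound ⌊q^n / V_q(n,t)⌋ = ⌊177147/1563⌋ = 113.
Step 4: Compare |C| = 99 to 113: satisfied.
The claimed |C| lies below the Hamming bound.


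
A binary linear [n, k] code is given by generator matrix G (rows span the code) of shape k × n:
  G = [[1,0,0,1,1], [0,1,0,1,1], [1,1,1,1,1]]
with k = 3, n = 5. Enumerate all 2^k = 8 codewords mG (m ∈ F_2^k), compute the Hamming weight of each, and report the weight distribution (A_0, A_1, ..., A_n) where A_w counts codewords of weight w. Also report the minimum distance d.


Weight distribution: A_0 = 1, A_2 = 3, A_3 = 3, A_5 = 1. Minimum distance d = 2.

Enumerate all 2^3 = 8 messages m ∈ F_2^3.
For each, compute codeword c = mG in F_2^5, then tally its weight.
  m = 000 → c = 00000, weight = 0.
  m = 100 → c = 10011, weight = 3.
  m = 010 → c = 01011, weight = 3.
  m = 110 → c = 11000, weight = 2.
  m = 001 → c = 11111, weight = 5.
  m = 101 → c = 01100, weight = 2.
  m = 011 → c = 10100, weight = 2.
  m = 111 → c = 00111, weight = 3.
Tally weights:
  weight 0: 1 codewords.
  weight 2: 3 codewords.
  weight 3: 3 codewords.
  weight 5: 1 codewords.
Minimum distance d = smallest w > 0 with A_w > 0 = 2.
Sanity: Σ A_w = 8 = 2^3 = 8 ✓.


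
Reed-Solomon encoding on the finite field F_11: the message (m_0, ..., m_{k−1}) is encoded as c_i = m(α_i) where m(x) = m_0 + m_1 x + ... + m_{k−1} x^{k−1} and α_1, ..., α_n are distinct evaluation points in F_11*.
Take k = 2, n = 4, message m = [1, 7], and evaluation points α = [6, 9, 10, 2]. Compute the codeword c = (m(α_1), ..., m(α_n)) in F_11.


c = [10, 9, 5, 4]

Message polynomial: m(x) = 1 + 7·x (mod 11).
For each evaluation point α_i, compute m(α_i) mod 11:
  α_1 = 6: Horner steps 7 → 10, so m(6) = 10.
  α_2 = 9: Horner steps 7 → 9, so m(9) = 9.
  α_3 = 10: Horner steps 7 → 5, so m(10) = 5.
  α_4 = 2: Horner steps 7 → 4, so m(2) = 4.
Codeword c = [10, 9, 5, 4] ∈ F_11^4.


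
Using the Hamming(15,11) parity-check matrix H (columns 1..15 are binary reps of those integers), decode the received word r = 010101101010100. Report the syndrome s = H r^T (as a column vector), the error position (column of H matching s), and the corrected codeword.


s = (1, 0, 0, 0)^T, error position = 8, corrected codeword c = 010101111010100

Compute s = H r^T mod 2 one row at a time:
  s_1 = 0 + 1 + 0 + 1 + 0 + 1 + 0 + 0 = 3 ≡ 1 (mod 2).
  s_2 = 1 + 0 + 1 + 1 + 0 + 1 + 0 + 0 = 4 ≡ 0 (mod 2).
  s_3 = 1 + 0 + 1 + 1 + 0 + 1 + 0 + 0 = 4 ≡ 0 (mod 2).
  s_4 = 0 + 0 + 0 + 1 + 1 + 1 + 1 + 0 = 4 ≡ 0 (mod 2).
s = (1, 0, 0, 0)^T — this equals column 8 of H (binary 1000), so error is at position 8.
Correct: flip bit 8 of r = 010101101010100 to get c = 010101111010100.


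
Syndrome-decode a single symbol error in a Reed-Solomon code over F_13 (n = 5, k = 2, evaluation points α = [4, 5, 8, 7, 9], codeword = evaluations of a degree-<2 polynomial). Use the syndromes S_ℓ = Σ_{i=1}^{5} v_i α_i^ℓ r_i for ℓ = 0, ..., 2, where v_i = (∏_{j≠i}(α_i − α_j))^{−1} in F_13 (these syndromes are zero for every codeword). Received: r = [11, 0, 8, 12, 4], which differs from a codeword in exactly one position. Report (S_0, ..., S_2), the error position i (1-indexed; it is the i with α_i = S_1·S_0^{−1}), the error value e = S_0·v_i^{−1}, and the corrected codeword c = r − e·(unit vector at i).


S = (3, 2, 10), error at position 2, error magnitude e = 6, c = [11, 7, 8, 12, 4].

Step 1: column multipliers v_i = (∏_{j≠i}(α_i − α_j))^{−1} mod 13.
  i = 1 (α = 4): (4−5)(4−8)(4−7)(4−9) = (−1)·(−4)·(−3)·(−5) = 60 ≡ 8, so v_1 = 8^{−1} = 5 (mod 13).
  i = 2 (α = 5): (5−4)(5−8)(5−7)(5−9) = 1·(−3)·(−2)·(−4) = −24 ≡ 2, so v_2 = 2^{−1} = 7 (mod 13).
  i = 3 (α = 8): (8−4)(8−5)(8−7)(8−9) = 4·3·1·(−1) = −12 ≡ 1, so v_3 = 1^{−1} = 1 (mod 13).
  i = 4 (α = 7): (7−4)(7−5)(7−8)(7−9) = 3·2·(−1)·(−2) = 12 ≡ 12, so v_4 = 12^{−1} = 12 (mod 13).
  i = 5 (α = 9): (9−4)(9−5)(9−8)(9−7) = 5·4·1·2 = 40 ≡ 1, so v_5 = 1^{−1} = 1 (mod 13).
  v = [5, 7, 1, 12, 1].
Step 2: syndromes of r = [11, 0, 8, 12, 4] (all sums mod 13).
  S_0 = Σ v_i r_i = 5·11 + 7·0 + 1·8 + 12·12 + 1·4 = 211 ≡ 3.
  S_1 = Σ v_i α_i r_i = 5·4·11 + 7·5·0 + 1·8·8 + 12·7·12 + 1·9·4 = 1328 ≡ 2.
  α_i^2 mod 13 = [3, 12, 12, 10, 3].
  S_2 = Σ v_i α_i^2 r_i = 5·3·11 + 7·12·0 + 1·12·8 + 12·10·12 + 1·3·4 = 1713 ≡ 10.
  S = (3, 2, 10) ≠ 0, so r is not a codeword (an error is present).
Step 3: locate the error. For a single error e at position i, S_ℓ = v_i·e·α_i^ℓ, so α_err = S_1/S_0.
  S_0^{−1} = 3^{−1} = 9 (mod 13), so α_err = 2·9 = 18 ≡ 5 = α_2. Error position i = 2.
  Consistency check: S_2/S_1 = 10·7 = 70 ≡ 5 = α_err ✓ (single-error assumption holds).
Step 4: error magnitude e = S_0/v_2 = S_0·∏_{j≠2}(α_2 − α_j) = 3·2 = 6 ≡ 6 (mod 13).
Step 5: correct position 2: c_2 = r_2 − e = 0 − 6 ≡ 7 (mod 13). Hence c = [11, 7, 8, 12, 4].
  Check: interpolating c through the α_i gives m(x) = 1 + 9·x (degree < 2) with m(α_i) = c_i for every i, so c is indeed a codeword.


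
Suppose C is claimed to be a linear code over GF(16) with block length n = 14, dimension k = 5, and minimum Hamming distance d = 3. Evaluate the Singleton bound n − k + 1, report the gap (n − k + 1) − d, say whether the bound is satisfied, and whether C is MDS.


Singleton RHS = n − k + 1 = 10, slack = 7, bound satisfied, not MDS.

Singleton bound: d ≤ n − k + 1.
Here n = 14, k = 5, so n − k + 1 = 10.
Given d = 3, check d ≤ 10: YES.
Slack = (n − k + 1) − d = 7.
The code is NOT MDS (slack = 7 > 0).
Description: the claimed parameters are [14, 5, 3]_16; such a code would be non-MDS.


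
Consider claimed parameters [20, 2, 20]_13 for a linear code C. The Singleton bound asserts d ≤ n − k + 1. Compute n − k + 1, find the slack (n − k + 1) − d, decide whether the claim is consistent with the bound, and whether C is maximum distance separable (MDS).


Singleton RHS = n − k + 1 = 19, slack = -1, bound violated (no such code; not MDS).

Singleton bound: d ≤ n − k + 1.
Here n = 20, k = 2, so n − k + 1 = 19.
Given d = 20, check d ≤ 19: NO.
Slack = (n − k + 1) − d = -1.
The slack is negative: d = 20 exceeds n − k + 1 = 19 by 1, so the Singleton bound is violated and no linear [20, 2, 20]_13 code can exist. In particular it is not MDS (MDS requires d = n − k + 1 exactly).
Description: the claimed parameters are [20, 2, 20]_13; such a code would be impossible (violates the Singleton bound).


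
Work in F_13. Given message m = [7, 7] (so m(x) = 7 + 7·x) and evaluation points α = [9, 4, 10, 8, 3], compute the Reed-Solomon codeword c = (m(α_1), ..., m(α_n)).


c = [5, 9, 12, 11, 2]

Message polynomial: m(x) = 7 + 7·x (mod 13).
For each evaluation point α_i, compute m(α_i) mod 13:
  α_1 = 9: Horner steps 7 → 5, so m(9) = 5.
  α_2 = 4: Horner steps 7 → 9, so m(4) = 9.
  α_3 = 10: Horner steps 7 → 12, so m(10) = 12.
  α_4 = 8: Horner steps 7 → 11, so m(8) = 11.
  α_5 = 3: Horner steps 7 → 2, so m(3) = 2.
Codeword c = [5, 9, 12, 11, 2] ∈ F_13^5.


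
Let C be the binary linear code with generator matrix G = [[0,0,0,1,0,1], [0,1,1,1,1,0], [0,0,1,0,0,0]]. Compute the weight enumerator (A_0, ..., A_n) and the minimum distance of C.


Weight distribution: A_0 = 1, A_1 = 1, A_2 = 1, A_3 = 3, A_4 = 2. Minimum distance d = 1.

Enumerate all 2^3 = 8 messages m ∈ F_2^3.
For each, compute codeword c = mG in F_2^6, then tally its weight.
  m = 000 → c = 000000, weight = 0.
  m = 100 → c = 000101, weight = 2.
  m = 010 → c = 011110, weight = 4.
  m = 110 → c = 011011, weight = 4.
  m = 001 → c = 001000, weight = 1.
  m = 101 → c = 001101, weight = 3.
  m = 011 → c = 010110, weight = 3.
  m = 111 → c = 010011, weight = 3.
Tally weights:
  weight 0: 1 codewords.
  weight 1: 1 codewords.
  weight 2: 1 codewords.
  weight 3: 3 codewords.
  weight 4: 2 codewords.
Minimum distance d = smallest w > 0 with A_w > 0 = 1.
Sanity: Σ A_w = 8 = 2^3 = 8 ✓.


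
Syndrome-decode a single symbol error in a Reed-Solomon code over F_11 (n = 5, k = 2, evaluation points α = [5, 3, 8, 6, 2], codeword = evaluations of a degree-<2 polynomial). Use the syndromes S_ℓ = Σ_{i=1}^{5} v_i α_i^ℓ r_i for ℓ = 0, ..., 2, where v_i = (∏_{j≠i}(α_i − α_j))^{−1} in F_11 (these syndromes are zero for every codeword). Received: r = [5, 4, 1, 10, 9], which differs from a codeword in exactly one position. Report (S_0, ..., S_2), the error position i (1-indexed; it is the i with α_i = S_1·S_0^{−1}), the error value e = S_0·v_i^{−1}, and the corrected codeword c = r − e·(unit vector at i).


S = (6, 3, 7), error at position 4, error magnitude e = 10, c = [5, 4, 1, 0, 9].

Step 1: column multipliers v_i = (∏_{j≠i}(α_i − α_j))^{−1} mod 11.
  i = 1 (α = 5): (5−3)(5−8)(5−6)(5−2) = 2·(−3)·(−1)·3 = 18 ≡ 7, so v_1 = 7^{−1} = 8 (mod 11).
  i = 2 (α = 3): (3−5)(3−8)(3−6)(3−2) = (−2)·(−5)·(−3)·1 = −30 ≡ 3, so v_2 = 3^{−1} = 4 (mod 11).
  i = 3 (α = 8): (8−5)(8−3)(8−6)(8−2) = 3·5·2·6 = 180 ≡ 4, so v_3 = 4^{−1} = 3 (mod 11).
  i = 4 (α = 6): (6−5)(6−3)(6−8)(6−2) = 1·3·(−2)·4 = −24 ≡ 9, so v_4 = 9^{−1} = 5 (mod 11).
  i = 5 (α = 2): (2−5)(2−3)(2−8)(2−6) = (−3)·(−1)·(−6)·(−4) = 72 ≡ 6, so v_5 = 6^{−1} = 2 (mod 11).
  v = [8, 4, 3, 5, 2].
Step 2: syndromes of r = [5, 4, 1, 10, 9] (all sums mod 11).
  S_0 = Σ v_i r_i = 8·5 + 4·4 + 3·1 + 5·10 + 2·9 = 127 ≡ 6.
  S_1 = Σ v_i α_i r_i = 8·5·5 + 4·3·4 + 3·8·1 + 5·6·10 + 2·2·9 = 608 ≡ 3.
  α_i^2 mod 11 = [3, 9, 9, 3, 4].
  S_2 = Σ v_i α_i^2 r_i = 8·3·5 + 4·9·4 + 3·9·1 + 5·3·10 + 2·4·9 = 513 ≡ 7.
  S = (6, 3, 7) ≠ 0, so r is not a codeword (an error is present).
Step 3: locate the error. For a single error e at position i, S_ℓ = v_i·e·α_i^ℓ, so α_err = S_1/S_0.
  S_0^{−1} = 6^{−1} = 2 (mod 11), so α_err = 3·2 = 6 ≡ 6 = α_4. Error position i = 4.
  Consistency check: S_2/S_1 = 7·4 = 28 ≡ 6 = α_err ✓ (single-error assumption holds).
Step 4: error magnitude e = S_0/v_4 = S_0·∏_{j≠4}(α_4 − α_j) = 6·9 = 54 ≡ 10 (mod 11).
Step 5: correct position 4: c_4 = r_4 − e = 10 − 10 ≡ 0 (mod 11). Hence c = [5, 4, 1, 0, 9].
  Check: interpolating c through the α_i gives m(x) = 8 + 6·x (degree < 2) with m(α_i) = c_i for every i, so c is indeed a codeword.
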